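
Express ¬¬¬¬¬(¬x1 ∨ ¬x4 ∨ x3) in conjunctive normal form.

x1 ∧ x4 ∧ ¬x3

¬¬¬¬¬(¬x1 ∨ ¬x4 ∨ x3)
= ¬¬¬(¬x1 ∨ ¬x4 ∨ x3)   — double negation
= ¬(¬x1 ∨ ¬x4 ∨ x3)   — double negation
= ¬¬x1 ∧ ¬¬x4 ∧ ¬x3   — De Morgan
= x1 ∧ ¬¬x4 ∧ ¬x3   — double negation
= x1 ∧ x4 ∧ ¬x3   — double negation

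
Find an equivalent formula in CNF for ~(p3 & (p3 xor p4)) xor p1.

(~p3 | p4 | p1) & (p3 | ~p1) & (~p3 | ~p4 | ~p1)

~(p3 & (p3 xor p4)) xor p1
≡ (~(p3 & (p3 xor p4)) | p1) & ~(~(p3 & (p3 xor p4)) & p1)
≡ (~(p3 & (p3 | p4) & ~(p3 & p4)) | p1) & ~(~(p3 & (p3 xor p4)) & p1)
≡ (~(p3 & (p3 | p4) & ~(p3 & p4)) | p1) & ~(~(p3 & (p3 | p4) & ~(p3 & p4)) & p1)
≡ (~p3 | ~(p3 | p4) | ~~(p3 & p4) | p1) & ~(~(p3 & (p3 | p4) & ~(p3 & p4)) & p1)
≡ (~p3 | (~p3 & ~p4) | ~~(p3 & p4) | p1) & ~(~(p3 & (p3 | p4) & ~(p3 & p4)) & p1)
≡ (~p3 | (~p3 & ~p4) | (p3 & p4) | p1) & ~(~(p3 & (p3 | p4) & ~(p3 & p4)) & p1)
≡ (~p3 | (~p3 & ~p4) | (p3 & p4) | p1) & (~~(p3 & (p3 | p4) & ~(p3 & p4)) | ~p1)
≡ (~p3 | (~p3 & ~p4) | (p3 & p4) | p1) & ((p3 & (p3 | p4) & ~(p3 & p4)) | ~p1)
≡ (~p3 | (~p3 & ~p4) | (p3 & p4) | p1) & ((p3 & (p3 | p4) & (~p3 | ~p4)) | ~p1)
≡ (~p3 | ~p3 | p3 | p1) & (~p3 | ~p3 | p4 | p1) & (~p3 | ~p4 | p3 | p1) & (~p3 | ~p4 | p4 | p1) & (p3 | ~p1) & (p3 | p4 | ~p1) & (~p3 | ~p4 | ~p1)
≡ (~p3 | p4 | p1) & (p3 | ~p1) & (~p3 | ~p4 | ~p1)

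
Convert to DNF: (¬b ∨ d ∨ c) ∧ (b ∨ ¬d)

(¬b ∨ d ∨ c) ∧ (b ∨ ¬d)
≡ (¬b ∧ b) ∨ (¬b ∧ ¬d) ∨ (d ∧ b) ∨ (d ∧ ¬d) ∨ (c ∧ b) ∨ (c ∧ ¬d)   [distribute ∧ over ∨]
≡ (¬b ∧ ¬d) ∨ (d ∧ b) ∨ (c ∧ b) ∨ (c ∧ ¬d)   [simplify]

(¬b ∧ ¬d) ∨ (d ∧ b) ∨ (c ∧ b) ∨ (c ∧ ¬d)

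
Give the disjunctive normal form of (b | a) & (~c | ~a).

(b & ~c) | (b & ~a) | (a & ~c)

(b | a) & (~c | ~a)
≡ (b & ~c) | (b & ~a) | (a & ~c) | (a & ~a)   — distribute & over |
≡ (b & ~c) | (b & ~a) | (a & ~c)   — simplify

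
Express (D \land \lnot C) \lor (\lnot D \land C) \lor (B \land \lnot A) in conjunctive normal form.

(D \lor C \lor B) \land (D \lor C \lor \lnot A) \land (\lnot C \lor \lnot D \lor B) \land (\lnot C \lor \lnot D \lor \lnot A)

(D \land \lnot C) \lor (\lnot D \land C) \lor (B \land \lnot A)
≡ (D \lor \lnot D \lor B) \land (D \lor \lnot D \lor \lnot A) \land (D \lor C \lor B) \land (D \lor C \lor \lnot A) \land (\lnot C \lor \lnot D \lor B) \land (\lnot C \lor \lnot D \lor \lnot A) \land (\lnot C \lor C \lor B) \land (\lnot C \lor C \lor \lnot A)   — distribute \lor over \land
≡ (D \lor C \lor B) \land (D \lor C \lor \lnot A) \land (\lnot C \lor \lnot D \lor B) \land (\lnot C \lor \lnot D \lor \lnot A)   — simplify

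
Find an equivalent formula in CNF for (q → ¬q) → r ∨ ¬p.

(q → ¬q) → r ∨ ¬p
≡ ¬(q → ¬q) ∨ r ∨ ¬p
≡ ¬(¬q ∨ ¬q) ∨ r ∨ ¬p
≡ ¬¬q ∧ ¬¬q ∨ r ∨ ¬p
≡ q ∧ ¬¬q ∨ r ∨ ¬p
≡ q ∧ q ∨ r ∨ ¬p
≡ (q ∨ r ∨ ¬p) ∧ (q ∨ r ∨ ¬p)
≡ q ∨ r ∨ ¬p

q ∨ r ∨ ¬p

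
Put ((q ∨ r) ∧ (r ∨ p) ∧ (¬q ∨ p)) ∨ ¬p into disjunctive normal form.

((q ∨ r) ∧ (r ∨ p) ∧ (¬q ∨ p)) ∨ ¬p
≡ (q ∧ r ∧ ¬q) ∨ (q ∧ r ∧ p) ∨ (q ∧ p ∧ ¬q) ∨ (q ∧ p ∧ p) ∨ (r ∧ r ∧ ¬q) ∨ (r ∧ r ∧ p) ∨ (r ∧ p ∧ ¬q) ∨ (r ∧ p ∧ p) ∨ ¬p   (distribute ∧ over ∨)
≡ (q ∧ p) ∨ (r ∧ ¬q) ∨ (r ∧ p) ∨ ¬p   (simplify)

(q ∧ p) ∨ (r ∧ ¬q) ∨ (r ∧ p) ∨ ¬p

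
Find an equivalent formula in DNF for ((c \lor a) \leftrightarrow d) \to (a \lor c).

(d \land \lnot c \land \lnot a) \lor a \lor c

((c \lor a) \leftrightarrow d) \to (a \lor c)
= \lnot ((c \lor a) \leftrightarrow d) \lor a \lor c   — eliminate \to
= \lnot (((c \lor a) \to d) \land (d \to (c \lor a))) \lor a \lor c   — eliminate \leftrightarrow
= \lnot ((\lnot (c \lor a) \lor d) \land (d \to (c \lor a))) \lor a \lor c   — eliminate \to
= \lnot ((\lnot (c \lor a) \lor d) \land (\lnot d \lor c \lor a)) \lor a \lor c   — eliminate \to
= \lnot (\lnot (c \lor a) \lor d) \lor \lnot (\lnot d \lor c \lor a) \lor a \lor c   — De Morgan
= (\lnot \lnot (c \lor a) \land \lnot d) \lor \lnot (\lnot d \lor c \lor a) \lor a \lor c   — De Morgan
= ((c \lor a) \land \lnot d) \lor \lnot (\lnot d \lor c \lor a) \lor a \lor c   — double negation
= ((c \lor a) \land \lnot d) \lor (\lnot \lnot d \land \lnot c \land \lnot a) \lor a \lor c   — De Morgan
= ((c \lor a) \land \lnot d) \lor (d \land \lnot c \land \lnot a) \lor a \lor c   — double negation
= (c \land \lnot d) \lor (a \land \lnot d) \lor (d \land \lnot c \land \lnot a) \lor a \lor c   — distribute \land over \lor
= (d \land \lnot c \land \lnot a) \lor a \lor c   — simplify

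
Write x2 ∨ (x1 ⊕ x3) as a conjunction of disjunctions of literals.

(x2 ∨ x1 ∨ x3) ∧ (x2 ∨ ¬x1 ∨ ¬x3)

x2 ∨ (x1 ⊕ x3)
≡ x2 ∨ ((x1 ∨ x3) ∧ ¬(x1 ∧ x3))   [expand ⊕]
≡ x2 ∨ ((x1 ∨ x3) ∧ (¬x1 ∨ ¬x3))   [De Morgan]
≡ (x2 ∨ x1 ∨ x3) ∧ (x2 ∨ ¬x1 ∨ ¬x3)   [distribute ∨ over ∧]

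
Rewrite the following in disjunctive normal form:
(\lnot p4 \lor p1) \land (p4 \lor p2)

(\lnot p4 \lor p1) \land (p4 \lor p2)
≡ (\lnot p4 \land p4) \lor (\lnot p4 \land p2) \lor (p1 \land p4) \lor (p1 \land p2)
≡ (\lnot p4 \land p2) \lor (p1 \land p4) \lor (p1 \land p2)

(\lnot p4 \land p2) \lor (p1 \land p4) \lor (p1 \land p2)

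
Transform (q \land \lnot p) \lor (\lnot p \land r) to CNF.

(q \land \lnot p) \lor (\lnot p \land r)
⇔ (q \lor \lnot p) \land (q \lor r) \land (\lnot p \lor \lnot p) \land (\lnot p \lor r)   [distribute \lor over \land]
⇔ (q \lor r) \land \lnot p   [simplify]

(q \lor r) \land \lnot p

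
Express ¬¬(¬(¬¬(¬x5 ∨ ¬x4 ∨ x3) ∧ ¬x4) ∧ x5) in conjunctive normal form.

x4 ∧ x5

¬¬(¬(¬¬(¬x5 ∨ ¬x4 ∨ x3) ∧ ¬x4) ∧ x5)
⇔ ¬(¬¬(¬x5 ∨ ¬x4 ∨ x3) ∧ ¬x4) ∧ x5   [double negation]
⇔ (¬¬¬(¬x5 ∨ ¬x4 ∨ x3) ∨ ¬¬x4) ∧ x5   [De Morgan]
⇔ (¬(¬x5 ∨ ¬x4 ∨ x3) ∨ ¬¬x4) ∧ x5   [double negation]
⇔ ((¬¬x5 ∧ ¬¬x4 ∧ ¬x3) ∨ ¬¬x4) ∧ x5   [De Morgan]
⇔ ((x5 ∧ ¬¬x4 ∧ ¬x3) ∨ ¬¬x4) ∧ x5   [double negation]
⇔ ((x5 ∧ x4 ∧ ¬x3) ∨ ¬¬x4) ∧ x5   [double negation]
⇔ ((x5 ∧ x4 ∧ ¬x3) ∨ x4) ∧ x5   [double negation]
⇔ (x5 ∨ x4) ∧ (x4 ∨ x4) ∧ (¬x3 ∨ x4) ∧ x5   [distribute ∨ over ∧]
⇔ x4 ∧ x5   [simplify]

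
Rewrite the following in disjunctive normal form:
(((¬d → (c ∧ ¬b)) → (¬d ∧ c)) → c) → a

(((¬d → (c ∧ ¬b)) → (¬d ∧ c)) → c) → a
⇔ ¬(((¬d → (c ∧ ¬b)) → (¬d ∧ c)) → c) ∨ a   [eliminate →]
⇔ ¬(¬((¬d → (c ∧ ¬b)) → (¬d ∧ c)) ∨ c) ∨ a   [eliminate →]
⇔ ¬(¬(¬(¬d → (c ∧ ¬b)) ∨ (¬d ∧ c)) ∨ c) ∨ a   [eliminate →]
⇔ ¬(¬(¬(¬¬d ∨ (c ∧ ¬b)) ∨ (¬d ∧ c)) ∨ c) ∨ a   [eliminate →]
⇔ (¬¬(¬(¬¬d ∨ (c ∧ ¬b)) ∨ (¬d ∧ c)) ∧ ¬c) ∨ a   [De Morgan]
⇔ ((¬(¬¬d ∨ (c ∧ ¬b)) ∨ (¬d ∧ c)) ∧ ¬c) ∨ a   [double negation]
⇔ (((¬¬¬d ∧ ¬(c ∧ ¬b)) ∨ (¬d ∧ c)) ∧ ¬c) ∨ a   [De Morgan]
⇔ (((¬d ∧ ¬(c ∧ ¬b)) ∨ (¬d ∧ c)) ∧ ¬c) ∨ a   [double negation]
⇔ (((¬d ∧ (¬c ∨ ¬¬b)) ∨ (¬d ∧ c)) ∧ ¬c) ∨ a   [De Morgan]
⇔ (((¬d ∧ (¬c ∨ b)) ∨ (¬d ∧ c)) ∧ ¬c) ∨ a   [double negation]
⇔ (¬d ∧ ¬c ∧ ¬c) ∨ (¬d ∧ b ∧ ¬c) ∨ (¬d ∧ c ∧ ¬c) ∨ a   [distribute ∧ over ∨]
⇔ (¬d ∧ ¬c) ∨ a   [simplify]

(¬d ∧ ¬c) ∨ a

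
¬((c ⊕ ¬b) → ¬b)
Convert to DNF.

¬((c ⊕ ¬b) → ¬b)
≡ ¬(¬(c ⊕ ¬b) ∨ ¬b)   [eliminate →]
≡ ¬(¬((c ∧ ¬¬b) ∨ (¬c ∧ ¬b)) ∨ ¬b)   [expand ⊕]
≡ ¬¬((c ∧ ¬¬b) ∨ (¬c ∧ ¬b)) ∧ ¬¬b   [De Morgan]
≡ ((c ∧ ¬¬b) ∨ (¬c ∧ ¬b)) ∧ ¬¬b   [double negation]
≡ ((c ∧ b) ∨ (¬c ∧ ¬b)) ∧ ¬¬b   [double negation]
≡ ((c ∧ b) ∨ (¬c ∧ ¬b)) ∧ b   [double negation]
≡ (c ∧ b ∧ b) ∨ (¬c ∧ ¬b ∧ b)   [distribute ∧ over ∨]
≡ c ∧ b   [simplify]

c ∧ b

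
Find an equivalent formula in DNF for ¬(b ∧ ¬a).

¬(b ∧ ¬a)
≡ ¬b ∨ ¬¬a
≡ ¬b ∨ a

¬b ∨ a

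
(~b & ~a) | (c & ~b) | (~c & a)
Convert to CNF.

(~b & ~a) | (c & ~b) | (~c & a)
≡ (~b | c | ~c) & (~b | c | a) & (~b | ~b | ~c) & (~b | ~b | a) & (~a | c | ~c) & (~a | c | a) & (~a | ~b | ~c) & (~a | ~b | a)   [distribute | over &]
≡ (~b | ~c) & (~b | a)   [simplify]

(~b | ~c) & (~b | a)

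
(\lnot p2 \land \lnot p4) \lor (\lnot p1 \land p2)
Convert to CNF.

(\lnot p2 \lor \lnot p1) \land (\lnot p4 \lor \lnot p1) \land (\lnot p4 \lor p2)

(\lnot p2 \land \lnot p4) \lor (\lnot p1 \land p2)
⇔ (\lnot p2 \lor \lnot p1) \land (\lnot p2 \lor p2) \land (\lnot p4 \lor \lnot p1) \land (\lnot p4 \lor p2)   [distribute \lor over \land]
⇔ (\lnot p2 \lor \lnot p1) \land (\lnot p4 \lor \lnot p1) \land (\lnot p4 \lor p2)   [simplify]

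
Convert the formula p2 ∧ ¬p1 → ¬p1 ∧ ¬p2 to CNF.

p2 ∧ ¬p1 → ¬p1 ∧ ¬p2
⇔ ¬(p2 ∧ ¬p1) ∨ ¬p1 ∧ ¬p2   — eliminate →
⇔ ¬p2 ∨ ¬¬p1 ∨ ¬p1 ∧ ¬p2   — De Morgan
⇔ ¬p2 ∨ p1 ∨ ¬p1 ∧ ¬p2   — double negation
⇔ (¬p2 ∨ p1 ∨ ¬p1) ∧ (¬p2 ∨ p1 ∨ ¬p2)   — distribute ∨ over ∧
⇔ ¬p2 ∨ p1   — simplify

¬p2 ∨ p1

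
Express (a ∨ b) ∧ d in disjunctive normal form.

a ∧ d ∨ b ∧ d

(a ∨ b) ∧ d
= a ∧ d ∨ b ∧ d   [distribute ∧ over ∨]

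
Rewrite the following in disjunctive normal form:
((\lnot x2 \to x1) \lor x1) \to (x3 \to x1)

(\lnot x2 \land \lnot x1) \lor \lnot x3 \lor x1

((\lnot x2 \to x1) \lor x1) \to (x3 \to x1)
≡ \lnot ((\lnot x2 \to x1) \lor x1) \lor (x3 \to x1)   (eliminate \to)
≡ \lnot (\lnot \lnot x2 \lor x1 \lor x1) \lor (x3 \to x1)   (eliminate \to)
≡ \lnot (\lnot \lnot x2 \lor x1 \lor x1) \lor \lnot x3 \lor x1   (eliminate \to)
≡ (\lnot \lnot \lnot x2 \land \lnot x1 \land \lnot x1) \lor \lnot x3 \lor x1   (De Morgan)
≡ (\lnot x2 \land \lnot x1 \land \lnot x1) \lor \lnot x3 \lor x1   (double negation)
≡ (\lnot x2 \land \lnot x1) \lor \lnot x3 \lor x1   (simplify)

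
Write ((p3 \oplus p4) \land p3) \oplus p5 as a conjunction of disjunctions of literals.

((p3 \oplus p4) \land p3) \oplus p5
⇔ (((p3 \oplus p4) \land p3) \lor p5) \land \lnot ((p3 \oplus p4) \land p3 \land p5)   — expand \oplus
⇔ (((p3 \lor p4) \land \lnot (p3 \land p4) \land p3) \lor p5) \land \lnot ((p3 \oplus p4) \land p3 \land p5)   — expand \oplus
⇔ (((p3 \lor p4) \land \lnot (p3 \land p4) \land p3) \lor p5) \land \lnot ((p3 \lor p4) \land \lnot (p3 \land p4) \land p3 \land p5)   — expand \oplus
⇔ (((p3 \lor p4) \land (\lnot p3 \lor \lnot p4) \land p3) \lor p5) \land \lnot ((p3 \lor p4) \land \lnot (p3 \land p4) \land p3 \land p5)   — De Morgan
⇔ (((p3 \lor p4) \land (\lnot p3 \lor \lnot p4) \land p3) \lor p5) \land (\lnot (p3 \lor p4) \lor \lnot \lnot (p3 \land p4) \lor \lnot p3 \lor \lnot p5)   — De Morgan
⇔ (((p3 \lor p4) \land (\lnot p3 \lor \lnot p4) \land p3) \lor p5) \land ((\lnot p3 \land \lnot p4) \lor \lnot \lnot (p3 \land p4) \lor \lnot p3 \lor \lnot p5)   — De Morgan
⇔ (((p3 \lor p4) \land (\lnot p3 \lor \lnot p4) \land p3) \lor p5) \land ((\lnot p3 \land \lnot p4) \lor (p3 \land p4) \lor \lnot p3 \lor \lnot p5)   — double negation
⇔ (p3 \lor p4 \lor p5) \land (\lnot p3 \lor \lnot p4 \lor p5) \land (p3 \lor p5) \land (\lnot p3 \lor p3 \lor \lnot p3 \lor \lnot p5) \land (\lnot p3 \lor p4 \lor \lnot p3 \lor \lnot p5) \land (\lnot p4 \lor p3 \lor \lnot p3 \lor \lnot p5) \land (\lnot p4 \lor p4 \lor \lnot p3 \lor \lnot p5)   — distribute \lor over \land
⇔ (\lnot p3 \lor \lnot p4 \lor p5) \land (p3 \lor p5) \land (\lnot p3 \lor p4 \lor \lnot p5)   — simplify

(\lnot p3 \lor \lnot p4 \lor p5) \land (p3 \lor p5) \land (\lnot p3 \lor p4 \lor \lnot p5)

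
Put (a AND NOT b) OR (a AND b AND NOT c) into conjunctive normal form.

a AND (NOT b OR NOT c)

(a AND NOT b) OR (a AND b AND NOT c)
= (a OR a) AND (a OR b) AND (a OR NOT c) AND (NOT b OR a) AND (NOT b OR b) AND (NOT b OR NOT c)   [distribute OR over AND]
= a AND (NOT b OR NOT c)   [simplify]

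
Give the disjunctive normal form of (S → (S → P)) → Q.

(S ∧ ¬P) ∨ Q

(S → (S → P)) → Q
≡ ¬(S → (S → P)) ∨ Q   [eliminate →]
≡ ¬(¬S ∨ (S → P)) ∨ Q   [eliminate →]
≡ ¬(¬S ∨ ¬S ∨ P) ∨ Q   [eliminate →]
≡ (¬¬S ∧ ¬¬S ∧ ¬P) ∨ Q   [De Morgan]
≡ (S ∧ ¬¬S ∧ ¬P) ∨ Q   [double negation]
≡ (S ∧ S ∧ ¬P) ∨ Q   [double negation]
≡ (S ∧ ¬P) ∨ Q   [simplify]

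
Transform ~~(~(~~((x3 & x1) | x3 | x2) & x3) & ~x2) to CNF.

~x3 & ~x2

~~(~(~~((x3 & x1) | x3 | x2) & x3) & ~x2)
≡ ~(~~((x3 & x1) | x3 | x2) & x3) & ~x2   [double negation]
≡ (~~~((x3 & x1) | x3 | x2) | ~x3) & ~x2   [De Morgan]
≡ (~((x3 & x1) | x3 | x2) | ~x3) & ~x2   [double negation]
≡ ((~(x3 & x1) & ~x3 & ~x2) | ~x3) & ~x2   [De Morgan]
≡ (((~x3 | ~x1) & ~x3 & ~x2) | ~x3) & ~x2   [De Morgan]
≡ (~x3 | ~x1 | ~x3) & (~x3 | ~x3) & (~x2 | ~x3) & ~x2   [distribute | over &]
≡ ~x3 & ~x2   [simplify]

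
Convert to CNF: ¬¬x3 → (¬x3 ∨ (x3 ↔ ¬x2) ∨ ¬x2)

¬¬x3 → (¬x3 ∨ (x3 ↔ ¬x2) ∨ ¬x2)
≡ ¬¬¬x3 ∨ ¬x3 ∨ (x3 ↔ ¬x2) ∨ ¬x2   [eliminate →]
≡ ¬¬¬x3 ∨ ¬x3 ∨ ((x3 → ¬x2) ∧ (¬x2 → x3)) ∨ ¬x2   [eliminate ↔]
≡ ¬¬¬x3 ∨ ¬x3 ∨ ((¬x3 ∨ ¬x2) ∧ (¬x2 → x3)) ∨ ¬x2   [eliminate →]
≡ ¬¬¬x3 ∨ ¬x3 ∨ ((¬x3 ∨ ¬x2) ∧ (¬¬x2 ∨ x3)) ∨ ¬x2   [eliminate →]
≡ ¬x3 ∨ ¬x3 ∨ ((¬x3 ∨ ¬x2) ∧ (¬¬x2 ∨ x3)) ∨ ¬x2   [double negation]
≡ ¬x3 ∨ ¬x3 ∨ ((¬x3 ∨ ¬x2) ∧ (x2 ∨ x3)) ∨ ¬x2   [double negation]
≡ (¬x3 ∨ ¬x3 ∨ ¬x3 ∨ ¬x2 ∨ ¬x2) ∧ (¬x3 ∨ ¬x3 ∨ x2 ∨ x3 ∨ ¬x2)   [distribute ∨ over ∧]
≡ ¬x3 ∨ ¬x2   [simplify]

¬x3 ∨ ¬x2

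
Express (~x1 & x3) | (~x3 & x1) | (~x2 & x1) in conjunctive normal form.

(~x1 | ~x3 | ~x2) & (x3 | x1)

(~x1 & x3) | (~x3 & x1) | (~x2 & x1)
≡ (~x1 | ~x3 | ~x2) & (~x1 | ~x3 | x1) & (~x1 | x1 | ~x2) & (~x1 | x1 | x1) & (x3 | ~x3 | ~x2) & (x3 | ~x3 | x1) & (x3 | x1 | ~x2) & (x3 | x1 | x1)   [distribute | over &]
≡ (~x1 | ~x3 | ~x2) & (x3 | x1)   [simplify]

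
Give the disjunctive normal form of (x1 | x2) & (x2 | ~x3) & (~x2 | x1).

(x1 & x2) | (x1 & ~x3)

(x1 | x2) & (x2 | ~x3) & (~x2 | x1)
= (x1 & x2 & ~x2) | (x1 & x2 & x1) | (x1 & ~x3 & ~x2) | (x1 & ~x3 & x1) | (x2 & x2 & ~x2) | (x2 & x2 & x1) | (x2 & ~x3 & ~x2) | (x2 & ~x3 & x1)   (distribute & over |)
= (x1 & x2) | (x1 & ~x3)   (simplify)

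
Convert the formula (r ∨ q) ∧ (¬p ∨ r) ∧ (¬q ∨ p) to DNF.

(r ∨ q) ∧ (¬p ∨ r) ∧ (¬q ∨ p)
≡ r ∧ ¬p ∧ ¬q ∨ r ∧ ¬p ∧ p ∨ r ∧ r ∧ ¬q ∨ r ∧ r ∧ p ∨ q ∧ ¬p ∧ ¬q ∨ q ∧ ¬p ∧ p ∨ q ∧ r ∧ ¬q ∨ q ∧ r ∧ p   — distribute ∧ over ∨
≡ r ∧ ¬q ∨ r ∧ p   — simplify

r ∧ ¬q ∨ r ∧ p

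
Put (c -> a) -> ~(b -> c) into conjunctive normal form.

(c -> a) -> ~(b -> c)
⇔ ~(c -> a) | ~(b -> c)   [eliminate ->]
⇔ ~(~c | a) | ~(b -> c)   [eliminate ->]
⇔ ~(~c | a) | ~(~b | c)   [eliminate ->]
⇔ (~~c & ~a) | ~(~b | c)   [De Morgan]
⇔ (c & ~a) | ~(~b | c)   [double negation]
⇔ (c & ~a) | (~~b & ~c)   [De Morgan]
⇔ (c & ~a) | (b & ~c)   [double negation]
⇔ (c | b) & (c | ~c) & (~a | b) & (~a | ~c)   [distribute | over &]
⇔ (c | b) & (~a | b) & (~a | ~c)   [simplify]

(c | b) & (~a | b) & (~a | ~c)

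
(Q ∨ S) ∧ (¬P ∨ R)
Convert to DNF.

(Q ∧ ¬P) ∨ (Q ∧ R) ∨ (S ∧ ¬P) ∨ (S ∧ R)

(Q ∨ S) ∧ (¬P ∨ R)
= (Q ∧ ¬P) ∨ (Q ∧ R) ∨ (S ∧ ¬P) ∨ (S ∧ R)   [distribute ∧ over ∨]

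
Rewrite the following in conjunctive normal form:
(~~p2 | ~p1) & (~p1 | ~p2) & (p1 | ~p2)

(~~p2 | ~p1) & (~p1 | ~p2) & (p1 | ~p2)
⇔ (p2 | ~p1) & (~p1 | ~p2) & (p1 | ~p2)   (double negation)

(p2 | ~p1) & (~p1 | ~p2) & (p1 | ~p2)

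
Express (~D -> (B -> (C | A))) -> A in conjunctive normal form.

(~D | A) & (B | A) & (~C | A)

(~D -> (B -> (C | A))) -> A
≡ ~(~D -> (B -> (C | A))) | A   — eliminate ->
≡ ~(~~D | (B -> (C | A))) | A   — eliminate ->
≡ ~(~~D | ~B | C | A) | A   — eliminate ->
≡ (~~~D & ~~B & ~C & ~A) | A   — De Morgan
≡ (~D & ~~B & ~C & ~A) | A   — double negation
≡ (~D & B & ~C & ~A) | A   — double negation
≡ (~D | A) & (B | A) & (~C | A) & (~A | A)   — distribute | over &
≡ (~D | A) & (B | A) & (~C | A)   — simplify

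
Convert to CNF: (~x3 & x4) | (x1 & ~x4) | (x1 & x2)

(~x3 & x4) | (x1 & ~x4) | (x1 & x2)
≡ (~x3 | x1 | x1) & (~x3 | x1 | x2) & (~x3 | ~x4 | x1) & (~x3 | ~x4 | x2) & (x4 | x1 | x1) & (x4 | x1 | x2) & (x4 | ~x4 | x1) & (x4 | ~x4 | x2)   (distribute | over &)
≡ (~x3 | x1) & (~x3 | ~x4 | x2) & (x4 | x1)   (simplify)

(~x3 | x1) & (~x3 | ~x4 | x2) & (x4 | x1)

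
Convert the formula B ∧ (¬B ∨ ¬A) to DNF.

B ∧ ¬A

B ∧ (¬B ∨ ¬A)
≡ B ∧ ¬B ∨ B ∧ ¬A   — distribute ∧ over ∨
≡ B ∧ ¬A   — simplify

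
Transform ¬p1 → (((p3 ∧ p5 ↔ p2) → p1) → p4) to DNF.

p1 ∨ ¬p3 ∧ ¬p2 ∧ ¬p1 ∨ ¬p5 ∧ ¬p2 ∧ ¬p1 ∨ p2 ∧ p3 ∧ p5 ∧ ¬p1 ∨ p4

¬p1 → (((p3 ∧ p5 ↔ p2) → p1) → p4)
= ¬¬p1 ∨ (((p3 ∧ p5 ↔ p2) → p1) → p4)   [eliminate →]
= ¬¬p1 ∨ ¬((p3 ∧ p5 ↔ p2) → p1) ∨ p4   [eliminate →]
= ¬¬p1 ∨ ¬(¬(p3 ∧ p5 ↔ p2) ∨ p1) ∨ p4   [eliminate →]
= ¬¬p1 ∨ ¬(¬((p3 ∧ p5 → p2) ∧ (p2 → p3 ∧ p5)) ∨ p1) ∨ p4   [eliminate ↔]
= ¬¬p1 ∨ ¬(¬((¬(p3 ∧ p5) ∨ p2) ∧ (p2 → p3 ∧ p5)) ∨ p1) ∨ p4   [eliminate →]
= ¬¬p1 ∨ ¬(¬((¬(p3 ∧ p5) ∨ p2) ∧ (¬p2 ∨ p3 ∧ p5)) ∨ p1) ∨ p4   [eliminate →]
= p1 ∨ ¬(¬((¬(p3 ∧ p5) ∨ p2) ∧ (¬p2 ∨ p3 ∧ p5)) ∨ p1) ∨ p4   [double negation]
= p1 ∨ ¬¬((¬(p3 ∧ p5) ∨ p2) ∧ (¬p2 ∨ p3 ∧ p5)) ∧ ¬p1 ∨ p4   [De Morgan]
= p1 ∨ (¬(p3 ∧ p5) ∨ p2) ∧ (¬p2 ∨ p3 ∧ p5) ∧ ¬p1 ∨ p4   [double negation]
= p1 ∨ (¬p3 ∨ ¬p5 ∨ p2) ∧ (¬p2 ∨ p3 ∧ p5) ∧ ¬p1 ∨ p4   [De Morgan]
= p1 ∨ ¬p3 ∧ ¬p2 ∧ ¬p1 ∨ ¬p3 ∧ p3 ∧ p5 ∧ ¬p1 ∨ ¬p5 ∧ ¬p2 ∧ ¬p1 ∨ ¬p5 ∧ p3 ∧ p5 ∧ ¬p1 ∨ p2 ∧ ¬p2 ∧ ¬p1 ∨ p2 ∧ p3 ∧ p5 ∧ ¬p1 ∨ p4   [distribute ∧ over ∨]
= p1 ∨ ¬p3 ∧ ¬p2 ∧ ¬p1 ∨ ¬p5 ∧ ¬p2 ∧ ¬p1 ∨ p2 ∧ p3 ∧ p5 ∧ ¬p1 ∨ p4   [simplify]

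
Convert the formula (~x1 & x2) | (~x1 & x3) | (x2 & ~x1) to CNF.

~x1 & (x2 | x3)

(~x1 & x2) | (~x1 & x3) | (x2 & ~x1)
= (~x1 | ~x1 | x2) & (~x1 | ~x1 | ~x1) & (~x1 | x3 | x2) & (~x1 | x3 | ~x1) & (x2 | ~x1 | x2) & (x2 | ~x1 | ~x1) & (x2 | x3 | x2) & (x2 | x3 | ~x1)   — distribute | over &
= ~x1 & (x2 | x3)   — simplify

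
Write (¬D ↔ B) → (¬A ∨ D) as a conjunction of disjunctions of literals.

(¬D ↔ B) → (¬A ∨ D)
≡ ¬(¬D ↔ B) ∨ ¬A ∨ D   [eliminate →]
≡ ¬((¬D → B) ∧ (B → ¬D)) ∨ ¬A ∨ D   [eliminate ↔]
≡ ¬((¬¬D ∨ B) ∧ (B → ¬D)) ∨ ¬A ∨ D   [eliminate →]
≡ ¬((¬¬D ∨ B) ∧ (¬B ∨ ¬D)) ∨ ¬A ∨ D   [eliminate →]
≡ ¬(¬¬D ∨ B) ∨ ¬(¬B ∨ ¬D) ∨ ¬A ∨ D   [De Morgan]
≡ (¬¬¬D ∧ ¬B) ∨ ¬(¬B ∨ ¬D) ∨ ¬A ∨ D   [De Morgan]
≡ (¬D ∧ ¬B) ∨ ¬(¬B ∨ ¬D) ∨ ¬A ∨ D   [double negation]
≡ (¬D ∧ ¬B) ∨ (¬¬B ∧ ¬¬D) ∨ ¬A ∨ D   [De Morgan]
≡ (¬D ∧ ¬B) ∨ (B ∧ ¬¬D) ∨ ¬A ∨ D   [double negation]
≡ (¬D ∧ ¬B) ∨ (B ∧ D) ∨ ¬A ∨ D   [double negation]
≡ (¬D ∨ B ∨ ¬A ∨ D) ∧ (¬D ∨ D ∨ ¬A ∨ D) ∧ (¬B ∨ B ∨ ¬A ∨ D) ∧ (¬B ∨ D ∨ ¬A ∨ D)   [distribute ∨ over ∧]
≡ ¬B ∨ D ∨ ¬A   [simplify]

¬B ∨ D ∨ ¬A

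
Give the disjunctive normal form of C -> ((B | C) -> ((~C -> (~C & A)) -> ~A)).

~C | ~A

C -> ((B | C) -> ((~C -> (~C & A)) -> ~A))
≡ ~C | ((B | C) -> ((~C -> (~C & A)) -> ~A))   — eliminate ->
≡ ~C | ~(B | C) | ((~C -> (~C & A)) -> ~A)   — eliminate ->
≡ ~C | ~(B | C) | ~(~C -> (~C & A)) | ~A   — eliminate ->
≡ ~C | ~(B | C) | ~(~~C | (~C & A)) | ~A   — eliminate ->
≡ ~C | (~B & ~C) | ~(~~C | (~C & A)) | ~A   — De Morgan
≡ ~C | (~B & ~C) | (~~~C & ~(~C & A)) | ~A   — De Morgan
≡ ~C | (~B & ~C) | (~C & ~(~C & A)) | ~A   — double negation
≡ ~C | (~B & ~C) | (~C & (~~C | ~A)) | ~A   — De Morgan
≡ ~C | (~B & ~C) | (~C & (C | ~A)) | ~A   — double negation
≡ ~C | (~B & ~C) | (~C & C) | (~C & ~A) | ~A   — distribute & over |
≡ ~C | ~A   — simplify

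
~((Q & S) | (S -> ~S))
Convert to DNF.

~((Q & S) | (S -> ~S))
≡ ~((Q & S) | ~S | ~S)   [eliminate ->]
≡ ~(Q & S) & ~~S & ~~S   [De Morgan]
≡ (~Q | ~S) & ~~S & ~~S   [De Morgan]
≡ (~Q | ~S) & S & ~~S   [double negation]
≡ (~Q | ~S) & S & S   [double negation]
≡ (~Q & S & S) | (~S & S & S)   [distribute & over |]
≡ ~Q & S   [simplify]

~Q & S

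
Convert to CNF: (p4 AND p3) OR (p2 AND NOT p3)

(p4 OR p2) AND (p4 OR NOT p3) AND (p3 OR p2)

(p4 AND p3) OR (p2 AND NOT p3)
≡ (p4 OR p2) AND (p4 OR NOT p3) AND (p3 OR p2) AND (p3 OR NOT p3)   — distribute OR over AND
≡ (p4 OR p2) AND (p4 OR NOT p3) AND (p3 OR p2)   — simplify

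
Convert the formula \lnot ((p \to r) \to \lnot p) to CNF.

\lnot ((p \to r) \to \lnot p)
⇔ \lnot (\lnot (p \to r) \lor \lnot p)   — eliminate \to
⇔ \lnot (\lnot (\lnot p \lor r) \lor \lnot p)   — eliminate \to
⇔ \lnot \lnot (\lnot p \lor r) \land \lnot \lnot p   — De Morgan
⇔ (\lnot p \lor r) \land \lnot \lnot p   — double negation
⇔ (\lnot p \lor r) \land p   — double negation

(\lnot p \lor r) \land p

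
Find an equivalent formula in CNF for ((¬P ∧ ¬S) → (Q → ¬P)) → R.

(¬P ∨ R) ∧ (¬S ∨ R) ∧ (Q ∨ R) ∧ (P ∨ R)

((¬P ∧ ¬S) → (Q → ¬P)) → R
= ¬((¬P ∧ ¬S) → (Q → ¬P)) ∨ R
= ¬(¬(¬P ∧ ¬S) ∨ (Q → ¬P)) ∨ R
= ¬(¬(¬P ∧ ¬S) ∨ ¬Q ∨ ¬P) ∨ R
= (¬¬(¬P ∧ ¬S) ∧ ¬¬Q ∧ ¬¬P) ∨ R
= (¬P ∧ ¬S ∧ ¬¬Q ∧ ¬¬P) ∨ R
= (¬P ∧ ¬S ∧ Q ∧ ¬¬P) ∨ R
= (¬P ∧ ¬S ∧ Q ∧ P) ∨ R
= (¬P ∨ R) ∧ (¬S ∨ R) ∧ (Q ∨ R) ∧ (P ∨ R)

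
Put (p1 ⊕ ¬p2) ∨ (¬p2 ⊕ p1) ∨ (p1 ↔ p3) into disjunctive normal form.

(p1 ⊕ ¬p2) ∨ (¬p2 ⊕ p1) ∨ (p1 ↔ p3)
≡ (p1 ∧ ¬¬p2) ∨ (¬p1 ∧ ¬p2) ∨ (¬p2 ⊕ p1) ∨ (p1 ↔ p3)   — expand ⊕
≡ (p1 ∧ ¬¬p2) ∨ (¬p1 ∧ ¬p2) ∨ (¬p2 ∧ ¬p1) ∨ (¬¬p2 ∧ p1) ∨ (p1 ↔ p3)   — expand ⊕
≡ (p1 ∧ ¬¬p2) ∨ (¬p1 ∧ ¬p2) ∨ (¬p2 ∧ ¬p1) ∨ (¬¬p2 ∧ p1) ∨ ((p1 → p3) ∧ (p3 → p1))   — eliminate ↔
≡ (p1 ∧ ¬¬p2) ∨ (¬p1 ∧ ¬p2) ∨ (¬p2 ∧ ¬p1) ∨ (¬¬p2 ∧ p1) ∨ ((¬p1 ∨ p3) ∧ (p3 → p1))   — eliminate →
≡ (p1 ∧ ¬¬p2) ∨ (¬p1 ∧ ¬p2) ∨ (¬p2 ∧ ¬p1) ∨ (¬¬p2 ∧ p1) ∨ ((¬p1 ∨ p3) ∧ (¬p3 ∨ p1))   — eliminate →
≡ (p1 ∧ p2) ∨ (¬p1 ∧ ¬p2) ∨ (¬p2 ∧ ¬p1) ∨ (¬¬p2 ∧ p1) ∨ ((¬p1 ∨ p3) ∧ (¬p3 ∨ p1))   — double negation
≡ (p1 ∧ p2) ∨ (¬p1 ∧ ¬p2) ∨ (¬p2 ∧ ¬p1) ∨ (p2 ∧ p1) ∨ ((¬p1 ∨ p3) ∧ (¬p3 ∨ p1))   — double negation
≡ (p1 ∧ p2) ∨ (¬p1 ∧ ¬p2) ∨ (¬p2 ∧ ¬p1) ∨ (p2 ∧ p1) ∨ (¬p1 ∧ ¬p3) ∨ (¬p1 ∧ p1) ∨ (p3 ∧ ¬p3) ∨ (p3 ∧ p1)   — distribute ∧ over ∨
≡ (p1 ∧ p2) ∨ (¬p1 ∧ ¬p2) ∨ (¬p1 ∧ ¬p3) ∨ (p3 ∧ p1)   — simplify

(p1 ∧ p2) ∨ (¬p1 ∧ ¬p2) ∨ (¬p1 ∧ ¬p3) ∨ (p3 ∧ p1)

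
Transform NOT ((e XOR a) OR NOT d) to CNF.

(NOT e OR a) AND (NOT a OR e) AND d

NOT ((e XOR a) OR NOT d)
⇔ NOT (((e OR a) AND NOT (e AND a)) OR NOT d)
⇔ NOT ((e OR a) AND NOT (e AND a)) AND NOT NOT d
⇔ (NOT (e OR a) OR NOT NOT (e AND a)) AND NOT NOT d
⇔ ((NOT e AND NOT a) OR NOT NOT (e AND a)) AND NOT NOT d
⇔ ((NOT e AND NOT a) OR (e AND a)) AND NOT NOT d
⇔ ((NOT e AND NOT a) OR (e AND a)) AND d
⇔ (NOT e OR e) AND (NOT e OR a) AND (NOT a OR e) AND (NOT a OR a) AND d
⇔ (NOT e OR a) AND (NOT a OR e) AND d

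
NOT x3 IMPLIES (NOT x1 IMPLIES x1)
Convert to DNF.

x3 OR x1

NOT x3 IMPLIES (NOT x1 IMPLIES x1)
≡ NOT NOT x3 OR (NOT x1 IMPLIES x1)   — eliminate IMPLIES
≡ NOT NOT x3 OR NOT NOT x1 OR x1   — eliminate IMPLIES
≡ x3 OR NOT NOT x1 OR x1   — double negation
≡ x3 OR x1 OR x1   — double negation
≡ x3 OR x1   — simplify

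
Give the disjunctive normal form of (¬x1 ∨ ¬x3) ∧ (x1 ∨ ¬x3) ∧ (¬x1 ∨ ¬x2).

(¬x1 ∨ ¬x3) ∧ (x1 ∨ ¬x3) ∧ (¬x1 ∨ ¬x2)
= ¬x1 ∧ x1 ∧ ¬x1 ∨ ¬x1 ∧ x1 ∧ ¬x2 ∨ ¬x1 ∧ ¬x3 ∧ ¬x1 ∨ ¬x1 ∧ ¬x3 ∧ ¬x2 ∨ ¬x3 ∧ x1 ∧ ¬x1 ∨ ¬x3 ∧ x1 ∧ ¬x2 ∨ ¬x3 ∧ ¬x3 ∧ ¬x1 ∨ ¬x3 ∧ ¬x3 ∧ ¬x2
= ¬x1 ∧ ¬x3 ∨ ¬x3 ∧ ¬x2

¬x1 ∧ ¬x3 ∨ ¬x3 ∧ ¬x2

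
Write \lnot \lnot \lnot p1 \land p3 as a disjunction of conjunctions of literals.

\lnot \lnot \lnot p1 \land p3
≡ \lnot p1 \land p3   [double negation]

\lnot p1 \land p3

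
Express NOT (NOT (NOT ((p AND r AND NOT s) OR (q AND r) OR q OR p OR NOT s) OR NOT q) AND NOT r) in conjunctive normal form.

NOT q OR r

NOT (NOT (NOT ((p AND r AND NOT s) OR (q AND r) OR q OR p OR NOT s) OR NOT q) AND NOT r)
≡ NOT NOT (NOT ((p AND r AND NOT s) OR (q AND r) OR q OR p OR NOT s) OR NOT q) OR NOT NOT r   [De Morgan]
≡ NOT ((p AND r AND NOT s) OR (q AND r) OR q OR p OR NOT s) OR NOT q OR NOT NOT r   [double negation]
≡ (NOT (p AND r AND NOT s) AND NOT (q AND r) AND NOT q AND NOT p AND NOT NOT s) OR NOT q OR NOT NOT r   [De Morgan]
≡ ((NOT p OR NOT r OR NOT NOT s) AND NOT (q AND r) AND NOT q AND NOT p AND NOT NOT s) OR NOT q OR NOT NOT r   [De Morgan]
≡ ((NOT p OR NOT r OR s) AND NOT (q AND r) AND NOT q AND NOT p AND NOT NOT s) OR NOT q OR NOT NOT r   [double negation]
≡ ((NOT p OR NOT r OR s) AND (NOT q OR NOT r) AND NOT q AND NOT p AND NOT NOT s) OR NOT q OR NOT NOT r   [De Morgan]
≡ ((NOT p OR NOT r OR s) AND (NOT q OR NOT r) AND NOT q AND NOT p AND s) OR NOT q OR NOT NOT r   [double negation]
≡ ((NOT p OR NOT r OR s) AND (NOT q OR NOT r) AND NOT q AND NOT p AND s) OR NOT q OR r   [double negation]
≡ (NOT p OR NOT r OR s OR NOT q OR r) AND (NOT q OR NOT r OR NOT q OR r) AND (NOT q OR NOT q OR r) AND (NOT p OR NOT q OR r) AND (s OR NOT q OR r)   [distribute OR over AND]
≡ NOT q OR r   [simplify]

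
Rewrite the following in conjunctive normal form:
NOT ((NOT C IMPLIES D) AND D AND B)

NOT D OR NOT B

NOT ((NOT C IMPLIES D) AND D AND B)
⇔ NOT ((NOT NOT C OR D) AND D AND B)   — eliminate IMPLIES
⇔ NOT (NOT NOT C OR D) OR NOT D OR NOT B   — De Morgan
⇔ (NOT NOT NOT C AND NOT D) OR NOT D OR NOT B   — De Morgan
⇔ (NOT C AND NOT D) OR NOT D OR NOT B   — double negation
⇔ (NOT C OR NOT D OR NOT B) AND (NOT D OR NOT D OR NOT B)   — distribute OR over AND
⇔ NOT D OR NOT B   — simplify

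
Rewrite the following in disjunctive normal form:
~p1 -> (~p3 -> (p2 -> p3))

~p1 -> (~p3 -> (p2 -> p3))
= ~~p1 | (~p3 -> (p2 -> p3))   [eliminate ->]
= ~~p1 | ~~p3 | (p2 -> p3)   [eliminate ->]
= ~~p1 | ~~p3 | ~p2 | p3   [eliminate ->]
= p1 | ~~p3 | ~p2 | p3   [double negation]
= p1 | p3 | ~p2 | p3   [double negation]
= p1 | p3 | ~p2   [simplify]

p1 | p3 | ~p2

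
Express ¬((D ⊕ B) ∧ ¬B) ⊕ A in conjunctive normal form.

¬((D ⊕ B) ∧ ¬B) ⊕ A
≡ (¬((D ⊕ B) ∧ ¬B) ∨ A) ∧ ¬(¬((D ⊕ B) ∧ ¬B) ∧ A)   — expand ⊕
≡ (¬((D ∨ B) ∧ ¬(D ∧ B) ∧ ¬B) ∨ A) ∧ ¬(¬((D ⊕ B) ∧ ¬B) ∧ A)   — expand ⊕
≡ (¬((D ∨ B) ∧ ¬(D ∧ B) ∧ ¬B) ∨ A) ∧ ¬(¬((D ∨ B) ∧ ¬(D ∧ B) ∧ ¬B) ∧ A)   — expand ⊕
≡ (¬(D ∨ B) ∨ ¬¬(D ∧ B) ∨ ¬¬B ∨ A) ∧ ¬(¬((D ∨ B) ∧ ¬(D ∧ B) ∧ ¬B) ∧ A)   — De Morgan
≡ ((¬D ∧ ¬B) ∨ ¬¬(D ∧ B) ∨ ¬¬B ∨ A) ∧ ¬(¬((D ∨ B) ∧ ¬(D ∧ B) ∧ ¬B) ∧ A)   — De Morgan
≡ ((¬D ∧ ¬B) ∨ (D ∧ B) ∨ ¬¬B ∨ A) ∧ ¬(¬((D ∨ B) ∧ ¬(D ∧ B) ∧ ¬B) ∧ A)   — double negation
≡ ((¬D ∧ ¬B) ∨ (D ∧ B) ∨ B ∨ A) ∧ ¬(¬((D ∨ B) ∧ ¬(D ∧ B) ∧ ¬B) ∧ A)   — double negation
≡ ((¬D ∧ ¬B) ∨ (D ∧ B) ∨ B ∨ A) ∧ (¬¬((D ∨ B) ∧ ¬(D ∧ B) ∧ ¬B) ∨ ¬A)   — De Morgan
≡ ((¬D ∧ ¬B) ∨ (D ∧ B) ∨ B ∨ A) ∧ (((D ∨ B) ∧ ¬(D ∧ B) ∧ ¬B) ∨ ¬A)   — double negation
≡ ((¬D ∧ ¬B) ∨ (D ∧ B) ∨ B ∨ A) ∧ (((D ∨ B) ∧ (¬D ∨ ¬B) ∧ ¬B) ∨ ¬A)   — De Morgan
≡ (¬D ∨ D ∨ B ∨ A) ∧ (¬D ∨ B ∨ B ∨ A) ∧ (¬B ∨ D ∨ B ∨ A) ∧ (¬B ∨ B ∨ B ∨ A) ∧ (D ∨ B ∨ ¬A) ∧ (¬D ∨ ¬B ∨ ¬A) ∧ (¬B ∨ ¬A)   — distribute ∨ over ∧
≡ (¬D ∨ B ∨ A) ∧ (D ∨ B ∨ ¬A) ∧ (¬B ∨ ¬A)   — simplify

(¬D ∨ B ∨ A) ∧ (D ∨ B ∨ ¬A) ∧ (¬B ∨ ¬A)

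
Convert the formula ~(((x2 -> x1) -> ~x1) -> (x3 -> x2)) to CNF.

~(((x2 -> x1) -> ~x1) -> (x3 -> x2))
≡ ~(~((x2 -> x1) -> ~x1) | (x3 -> x2))   [eliminate ->]
≡ ~(~(~(x2 -> x1) | ~x1) | (x3 -> x2))   [eliminate ->]
≡ ~(~(~(~x2 | x1) | ~x1) | (x3 -> x2))   [eliminate ->]
≡ ~(~(~(~x2 | x1) | ~x1) | ~x3 | x2)   [eliminate ->]
≡ ~~(~(~x2 | x1) | ~x1) & ~~x3 & ~x2   [De Morgan]
≡ (~(~x2 | x1) | ~x1) & ~~x3 & ~x2   [double negation]
≡ ((~~x2 & ~x1) | ~x1) & ~~x3 & ~x2   [De Morgan]
≡ ((x2 & ~x1) | ~x1) & ~~x3 & ~x2   [double negation]
≡ ((x2 & ~x1) | ~x1) & x3 & ~x2   [double negation]
≡ (x2 | ~x1) & (~x1 | ~x1) & x3 & ~x2   [distribute | over &]
≡ ~x1 & x3 & ~x2   [simplify]

~x1 & x3 & ~x2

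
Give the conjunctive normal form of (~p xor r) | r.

(~p xor r) | r
= ((~p | r) & ~(~p & r)) | r   (expand xor)
= ((~p | r) & (~~p | ~r)) | r   (De Morgan)
= ((~p | r) & (p | ~r)) | r   (double negation)
= (~p | r | r) & (p | ~r | r)   (distribute | over &)
= ~p | r   (simplify)

~p | r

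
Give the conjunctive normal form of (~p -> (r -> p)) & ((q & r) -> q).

p | ~r

(~p -> (r -> p)) & ((q & r) -> q)
≡ (~~p | (r -> p)) & ((q & r) -> q)
≡ (~~p | ~r | p) & ((q & r) -> q)
≡ (~~p | ~r | p) & (~(q & r) | q)
≡ (p | ~r | p) & (~(q & r) | q)
≡ (p | ~r | p) & (~q | ~r | q)
≡ p | ~r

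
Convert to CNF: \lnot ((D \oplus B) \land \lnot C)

\lnot ((D \oplus B) \land \lnot C)
= \lnot ((D \lor B) \land \lnot (D \land B) \land \lnot C)   — expand \oplus
= \lnot (D \lor B) \lor \lnot \lnot (D \land B) \lor \lnot \lnot C   — De Morgan
= (\lnot D \land \lnot B) \lor \lnot \lnot (D \land B) \lor \lnot \lnot C   — De Morgan
= (\lnot D \land \lnot B) \lor (D \land B) \lor \lnot \lnot C   — double negation
= (\lnot D \land \lnot B) \lor (D \land B) \lor C   — double negation
= (\lnot D \lor D \lor C) \land (\lnot D \lor B \lor C) \land (\lnot B \lor D \lor C) \land (\lnot B \lor B \lor C)   — distribute \lor over \land
= (\lnot D \lor B \lor C) \land (\lnot B \lor D \lor C)   — simplify

(\lnot D \lor B \lor C) \land (\lnot B \lor D \lor C)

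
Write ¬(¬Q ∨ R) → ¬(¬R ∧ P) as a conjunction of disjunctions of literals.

¬Q ∨ R ∨ ¬P

¬(¬Q ∨ R) → ¬(¬R ∧ P)
≡ ¬¬(¬Q ∨ R) ∨ ¬(¬R ∧ P)   — eliminate →
≡ ¬Q ∨ R ∨ ¬(¬R ∧ P)   — double negation
≡ ¬Q ∨ R ∨ ¬¬R ∨ ¬P   — De Morgan
≡ ¬Q ∨ R ∨ R ∨ ¬P   — double negation
≡ ¬Q ∨ R ∨ ¬P   — simplify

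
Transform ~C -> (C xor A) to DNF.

~C -> (C xor A)
≡ ~~C | (C xor A)   [eliminate ->]
≡ ~~C | (C & ~A) | (~C & A)   [expand xor]
≡ C | (C & ~A) | (~C & A)   [double negation]
≡ C | (~C & A)   [simplify]

C | (~C & A)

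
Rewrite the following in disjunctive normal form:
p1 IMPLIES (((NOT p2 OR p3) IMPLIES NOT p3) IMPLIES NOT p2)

p1 IMPLIES (((NOT p2 OR p3) IMPLIES NOT p3) IMPLIES NOT p2)
≡ NOT p1 OR (((NOT p2 OR p3) IMPLIES NOT p3) IMPLIES NOT p2)   (eliminate IMPLIES)
≡ NOT p1 OR NOT ((NOT p2 OR p3) IMPLIES NOT p3) OR NOT p2   (eliminate IMPLIES)
≡ NOT p1 OR NOT (NOT (NOT p2 OR p3) OR NOT p3) OR NOT p2   (eliminate IMPLIES)
≡ NOT p1 OR (NOT NOT (NOT p2 OR p3) AND NOT NOT p3) OR NOT p2   (De Morgan)
≡ NOT p1 OR ((NOT p2 OR p3) AND NOT NOT p3) OR NOT p2   (double negation)
≡ NOT p1 OR ((NOT p2 OR p3) AND p3) OR NOT p2   (double negation)
≡ NOT p1 OR (NOT p2 AND p3) OR (p3 AND p3) OR NOT p2   (distribute AND over OR)
≡ NOT p1 OR p3 OR NOT p2   (simplify)

NOT p1 OR p3 OR NOT p2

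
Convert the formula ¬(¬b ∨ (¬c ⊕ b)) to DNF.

b ∧ ¬c

¬(¬b ∨ (¬c ⊕ b))
⇔ ¬(¬b ∨ (¬c ∧ ¬b) ∨ (¬¬c ∧ b))   — expand ⊕
⇔ ¬¬b ∧ ¬(¬c ∧ ¬b) ∧ ¬(¬¬c ∧ b)   — De Morgan
⇔ b ∧ ¬(¬c ∧ ¬b) ∧ ¬(¬¬c ∧ b)   — double negation
⇔ b ∧ (¬¬c ∨ ¬¬b) ∧ ¬(¬¬c ∧ b)   — De Morgan
⇔ b ∧ (c ∨ ¬¬b) ∧ ¬(¬¬c ∧ b)   — double negation
⇔ b ∧ (c ∨ b) ∧ ¬(¬¬c ∧ b)   — double negation
⇔ b ∧ (c ∨ b) ∧ (¬¬¬c ∨ ¬b)   — De Morgan
⇔ b ∧ (c ∨ b) ∧ (¬c ∨ ¬b)   — double negation
⇔ (b ∧ c ∧ ¬c) ∨ (b ∧ c ∧ ¬b) ∨ (b ∧ b ∧ ¬c) ∨ (b ∧ b ∧ ¬b)   — distribute ∧ over ∨
⇔ b ∧ ¬c   — simplify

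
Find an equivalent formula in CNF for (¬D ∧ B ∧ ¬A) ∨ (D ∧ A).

(¬D ∧ B ∧ ¬A) ∨ (D ∧ A)
≡ (¬D ∨ D) ∧ (¬D ∨ A) ∧ (B ∨ D) ∧ (B ∨ A) ∧ (¬A ∨ D) ∧ (¬A ∨ A)   (distribute ∨ over ∧)
≡ (¬D ∨ A) ∧ (B ∨ D) ∧ (B ∨ A) ∧ (¬A ∨ D)   (simplify)

(¬D ∨ A) ∧ (B ∨ D) ∧ (B ∨ A) ∧ (¬A ∨ D)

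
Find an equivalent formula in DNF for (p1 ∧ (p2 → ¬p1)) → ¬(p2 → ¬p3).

(p1 ∧ (p2 → ¬p1)) → ¬(p2 → ¬p3)
⇔ ¬(p1 ∧ (p2 → ¬p1)) ∨ ¬(p2 → ¬p3)   — eliminate →
⇔ ¬(p1 ∧ (¬p2 ∨ ¬p1)) ∨ ¬(p2 → ¬p3)   — eliminate →
⇔ ¬(p1 ∧ (¬p2 ∨ ¬p1)) ∨ ¬(¬p2 ∨ ¬p3)   — eliminate →
⇔ ¬p1 ∨ ¬(¬p2 ∨ ¬p1) ∨ ¬(¬p2 ∨ ¬p3)   — De Morgan
⇔ ¬p1 ∨ (¬¬p2 ∧ ¬¬p1) ∨ ¬(¬p2 ∨ ¬p3)   — De Morgan
⇔ ¬p1 ∨ (p2 ∧ ¬¬p1) ∨ ¬(¬p2 ∨ ¬p3)   — double negation
⇔ ¬p1 ∨ (p2 ∧ p1) ∨ ¬(¬p2 ∨ ¬p3)   — double negation
⇔ ¬p1 ∨ (p2 ∧ p1) ∨ (¬¬p2 ∧ ¬¬p3)   — De Morgan
⇔ ¬p1 ∨ (p2 ∧ p1) ∨ (p2 ∧ ¬¬p3)   — double negation
⇔ ¬p1 ∨ (p2 ∧ p1) ∨ (p2 ∧ p3)   — double negation

¬p1 ∨ (p2 ∧ p1) ∨ (p2 ∧ p3)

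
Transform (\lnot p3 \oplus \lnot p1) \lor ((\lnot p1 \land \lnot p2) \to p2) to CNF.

(\lnot p3 \oplus \lnot p1) \lor ((\lnot p1 \land \lnot p2) \to p2)
⇔ ((\lnot p3 \lor \lnot p1) \land \lnot (\lnot p3 \land \lnot p1)) \lor ((\lnot p1 \land \lnot p2) \to p2)
⇔ ((\lnot p3 \lor \lnot p1) \land \lnot (\lnot p3 \land \lnot p1)) \lor \lnot (\lnot p1 \land \lnot p2) \lor p2
⇔ ((\lnot p3 \lor \lnot p1) \land (\lnot \lnot p3 \lor \lnot \lnot p1)) \lor \lnot (\lnot p1 \land \lnot p2) \lor p2
⇔ ((\lnot p3 \lor \lnot p1) \land (p3 \lor \lnot \lnot p1)) \lor \lnot (\lnot p1 \land \lnot p2) \lor p2
⇔ ((\lnot p3 \lor \lnot p1) \land (p3 \lor p1)) \lor \lnot (\lnot p1 \land \lnot p2) \lor p2
⇔ ((\lnot p3 \lor \lnot p1) \land (p3 \lor p1)) \lor \lnot \lnot p1 \lor \lnot \lnot p2 \lor p2
⇔ ((\lnot p3 \lor \lnot p1) \land (p3 \lor p1)) \lor p1 \lor \lnot \lnot p2 \lor p2
⇔ ((\lnot p3 \lor \lnot p1) \land (p3 \lor p1)) \lor p1 \lor p2 \lor p2
⇔ (\lnot p3 \lor \lnot p1 \lor p1 \lor p2 \lor p2) \land (p3 \lor p1 \lor p1 \lor p2 \lor p2)
⇔ p3 \lor p1 \lor p2

p3 \lor p1 \lor p2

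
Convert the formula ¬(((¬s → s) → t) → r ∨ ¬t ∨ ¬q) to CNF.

¬(((¬s → s) → t) → r ∨ ¬t ∨ ¬q)
= ¬(¬((¬s → s) → t) ∨ r ∨ ¬t ∨ ¬q)   [eliminate →]
= ¬(¬(¬(¬s → s) ∨ t) ∨ r ∨ ¬t ∨ ¬q)   [eliminate →]
= ¬(¬(¬(¬¬s ∨ s) ∨ t) ∨ r ∨ ¬t ∨ ¬q)   [eliminate →]
= ¬¬(¬(¬¬s ∨ s) ∨ t) ∧ ¬r ∧ ¬¬t ∧ ¬¬q   [De Morgan]
= (¬(¬¬s ∨ s) ∨ t) ∧ ¬r ∧ ¬¬t ∧ ¬¬q   [double negation]
= (¬¬¬s ∧ ¬s ∨ t) ∧ ¬r ∧ ¬¬t ∧ ¬¬q   [De Morgan]
= (¬s ∧ ¬s ∨ t) ∧ ¬r ∧ ¬¬t ∧ ¬¬q   [double negation]
= (¬s ∧ ¬s ∨ t) ∧ ¬r ∧ t ∧ ¬¬q   [double negation]
= (¬s ∧ ¬s ∨ t) ∧ ¬r ∧ t ∧ q   [double negation]
= (¬s ∨ t) ∧ (¬s ∨ t) ∧ ¬r ∧ t ∧ q   [distribute ∨ over ∧]
= ¬r ∧ t ∧ q   [simplify]

¬r ∧ t ∧ q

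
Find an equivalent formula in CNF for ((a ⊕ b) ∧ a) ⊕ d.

(¬a ∨ ¬b ∨ d) ∧ (a ∨ d) ∧ (¬a ∨ b ∨ ¬d)

((a ⊕ b) ∧ a) ⊕ d
⇔ (((a ⊕ b) ∧ a) ∨ d) ∧ ¬((a ⊕ b) ∧ a ∧ d)   [expand ⊕]
⇔ (((a ∨ b) ∧ ¬(a ∧ b) ∧ a) ∨ d) ∧ ¬((a ⊕ b) ∧ a ∧ d)   [expand ⊕]
⇔ (((a ∨ b) ∧ ¬(a ∧ b) ∧ a) ∨ d) ∧ ¬((a ∨ b) ∧ ¬(a ∧ b) ∧ a ∧ d)   [expand ⊕]
⇔ (((a ∨ b) ∧ (¬a ∨ ¬b) ∧ a) ∨ d) ∧ ¬((a ∨ b) ∧ ¬(a ∧ b) ∧ a ∧ d)   [De Morgan]
⇔ (((a ∨ b) ∧ (¬a ∨ ¬b) ∧ a) ∨ d) ∧ (¬(a ∨ b) ∨ ¬¬(a ∧ b) ∨ ¬a ∨ ¬d)   [De Morgan]
⇔ (((a ∨ b) ∧ (¬a ∨ ¬b) ∧ a) ∨ d) ∧ ((¬a ∧ ¬b) ∨ ¬¬(a ∧ b) ∨ ¬a ∨ ¬d)   [De Morgan]
⇔ (((a ∨ b) ∧ (¬a ∨ ¬b) ∧ a) ∨ d) ∧ ((¬a ∧ ¬b) ∨ (a ∧ b) ∨ ¬a ∨ ¬d)   [double negation]
⇔ (a ∨ b ∨ d) ∧ (¬a ∨ ¬b ∨ d) ∧ (a ∨ d) ∧ (¬a ∨ a ∨ ¬a ∨ ¬d) ∧ (¬a ∨ b ∨ ¬a ∨ ¬d) ∧ (¬b ∨ a ∨ ¬a ∨ ¬d) ∧ (¬b ∨ b ∨ ¬a ∨ ¬d)   [distribute ∨ over ∧]
⇔ (¬a ∨ ¬b ∨ d) ∧ (a ∨ d) ∧ (¬a ∨ b ∨ ¬d)   [simplify]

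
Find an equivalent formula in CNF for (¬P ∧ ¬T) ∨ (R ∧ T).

(¬P ∧ ¬T) ∨ (R ∧ T)
≡ (¬P ∨ R) ∧ (¬P ∨ T) ∧ (¬T ∨ R) ∧ (¬T ∨ T)   (distribute ∨ over ∧)
≡ (¬P ∨ R) ∧ (¬P ∨ T) ∧ (¬T ∨ R)   (simplify)

(¬P ∨ R) ∧ (¬P ∨ T) ∧ (¬T ∨ R)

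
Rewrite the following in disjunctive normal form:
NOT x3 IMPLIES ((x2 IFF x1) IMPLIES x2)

x3 OR (x1 AND NOT x2) OR x2

NOT x3 IMPLIES ((x2 IFF x1) IMPLIES x2)
≡ NOT NOT x3 OR ((x2 IFF x1) IMPLIES x2)   [eliminate IMPLIES]
≡ NOT NOT x3 OR NOT (x2 IFF x1) OR x2   [eliminate IMPLIES]
≡ NOT NOT x3 OR NOT ((x2 IMPLIES x1) AND (x1 IMPLIES x2)) OR x2   [eliminate IFF]
≡ NOT NOT x3 OR NOT ((NOT x2 OR x1) AND (x1 IMPLIES x2)) OR x2   [eliminate IMPLIES]
≡ NOT NOT x3 OR NOT ((NOT x2 OR x1) AND (NOT x1 OR x2)) OR x2   [eliminate IMPLIES]
≡ x3 OR NOT ((NOT x2 OR x1) AND (NOT x1 OR x2)) OR x2   [double negation]
≡ x3 OR NOT (NOT x2 OR x1) OR NOT (NOT x1 OR x2) OR x2   [De Morgan]
≡ x3 OR (NOT NOT x2 AND NOT x1) OR NOT (NOT x1 OR x2) OR x2   [De Morgan]
≡ x3 OR (x2 AND NOT x1) OR NOT (NOT x1 OR x2) OR x2   [double negation]
≡ x3 OR (x2 AND NOT x1) OR (NOT NOT x1 AND NOT x2) OR x2   [De Morgan]
≡ x3 OR (x2 AND NOT x1) OR (x1 AND NOT x2) OR x2   [double negation]
≡ x3 OR (x1 AND NOT x2) OR x2   [simplify]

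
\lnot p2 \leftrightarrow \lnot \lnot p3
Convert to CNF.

\lnot p2 \leftrightarrow \lnot \lnot p3
⇔ (\lnot p2 \to \lnot \lnot p3) \land (\lnot \lnot p3 \to \lnot p2)   [eliminate \leftrightarrow]
⇔ (\lnot \lnot p2 \lor \lnot \lnot p3) \land (\lnot \lnot p3 \to \lnot p2)   [eliminate \to]
⇔ (\lnot \lnot p2 \lor \lnot \lnot p3) \land (\lnot \lnot \lnot p3 \lor \lnot p2)   [eliminate \to]
⇔ (p2 \lor \lnot \lnot p3) \land (\lnot \lnot \lnot p3 \lor \lnot p2)   [double negation]
⇔ (p2 \lor p3) \land (\lnot \lnot \lnot p3 \lor \lnot p2)   [double negation]
⇔ (p2 \lor p3) \land (\lnot p3 \lor \lnot p2)   [double negation]

(p2 \lor p3) \land (\lnot p3 \lor \lnot p2)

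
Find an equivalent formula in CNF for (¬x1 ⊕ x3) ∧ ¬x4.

(¬x1 ∨ x3) ∧ (x1 ∨ ¬x3) ∧ ¬x4

(¬x1 ⊕ x3) ∧ ¬x4
≡ (¬x1 ∨ x3) ∧ ¬(¬x1 ∧ x3) ∧ ¬x4   [expand ⊕]
≡ (¬x1 ∨ x3) ∧ (¬¬x1 ∨ ¬x3) ∧ ¬x4   [De Morgan]
≡ (¬x1 ∨ x3) ∧ (x1 ∨ ¬x3) ∧ ¬x4   [double negation]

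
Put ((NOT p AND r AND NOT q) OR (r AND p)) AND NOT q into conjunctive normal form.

((NOT p AND r AND NOT q) OR (r AND p)) AND NOT q
≡ (NOT p OR r) AND (NOT p OR p) AND (r OR r) AND (r OR p) AND (NOT q OR r) AND (NOT q OR p) AND NOT q   [distribute OR over AND]
≡ r AND NOT q   [simplify]

r AND NOT q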